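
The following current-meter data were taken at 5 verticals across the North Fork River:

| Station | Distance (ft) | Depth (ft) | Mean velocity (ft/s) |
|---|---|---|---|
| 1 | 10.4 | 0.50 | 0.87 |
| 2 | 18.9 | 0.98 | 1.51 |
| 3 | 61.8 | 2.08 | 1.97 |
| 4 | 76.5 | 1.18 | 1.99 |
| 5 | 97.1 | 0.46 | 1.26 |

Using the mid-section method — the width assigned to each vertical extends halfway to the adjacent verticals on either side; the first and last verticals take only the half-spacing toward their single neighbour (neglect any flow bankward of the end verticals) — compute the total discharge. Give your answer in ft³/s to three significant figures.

w_1 = (18.9 − 10.4)/2 = 4.25 ft; q_1 = 0.87 × 0.50 × 4.25 = 1.849 ft³/s
w_2 = (61.8 − 10.4)/2 = 25.7 ft; q_2 = 1.51 × 0.98 × 25.7 = 38.03 ft³/s
w_3 = (76.5 − 18.9)/2 = 28.8 ft; q_3 = 1.97 × 2.08 × 28.8 = 118.0 ft³/s
w_4 = (97.1 − 61.8)/2 = 17.65 ft; q_4 = 1.99 × 1.18 × 17.65 = 41.45 ft³/s
w_5 = (97.1 − 76.5)/2 = 10.3 ft; q_5 = 1.26 × 0.46 × 10.3 = 5.970 ft³/s
Q = Σ qᵢ = 205.3 ft³/s

205 ft³/s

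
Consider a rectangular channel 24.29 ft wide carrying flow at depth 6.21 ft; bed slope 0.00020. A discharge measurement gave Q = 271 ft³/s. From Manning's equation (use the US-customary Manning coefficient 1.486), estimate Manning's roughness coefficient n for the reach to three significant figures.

A = b·y = 24.29 × 6.21 = 150.8 ft²
P = b + 2y = 24.29 + 2×6.21 = 36.71 ft
R = A/P = 150.8/36.71 = 4.109 ft
n = (1.486/Q)·A·R^(2/3)·S^(1/2) = (1.486/271) × 150.8 × 2.565 × 0.01414 = 0.03001

0.0300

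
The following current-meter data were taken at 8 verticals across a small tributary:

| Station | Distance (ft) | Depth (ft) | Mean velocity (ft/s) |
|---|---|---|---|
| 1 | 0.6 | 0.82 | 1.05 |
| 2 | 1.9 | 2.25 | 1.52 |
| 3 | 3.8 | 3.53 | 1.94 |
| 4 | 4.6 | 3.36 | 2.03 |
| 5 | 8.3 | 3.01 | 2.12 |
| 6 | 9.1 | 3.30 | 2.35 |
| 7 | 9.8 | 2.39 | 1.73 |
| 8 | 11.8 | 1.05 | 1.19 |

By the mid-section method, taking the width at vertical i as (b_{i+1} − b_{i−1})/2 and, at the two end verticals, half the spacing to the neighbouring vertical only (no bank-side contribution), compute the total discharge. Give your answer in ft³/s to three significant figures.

w_1 = (1.9 − 0.6)/2 = 0.65 ft; q_1 = 1.05 × 0.82 × 0.65 = 0.5597 ft³/s
w_2 = (3.8 − 0.6)/2 = 1.6 ft; q_2 = 1.52 × 2.25 × 1.6 = 5.472 ft³/s
w_3 = (4.6 − 1.9)/2 = 1.35 ft; q_3 = 1.94 × 3.53 × 1.35 = 9.245 ft³/s
w_4 = (8.3 − 3.8)/2 = 2.25 ft; q_4 = 2.03 × 3.36 × 2.25 = 15.35 ft³/s
w_5 = (9.1 − 4.6)/2 = 2.25 ft; q_5 = 2.12 × 3.01 × 2.25 = 14.36 ft³/s
w_6 = (9.8 − 8.3)/2 = 0.75 ft; q_6 = 2.35 × 3.30 × 0.75 = 5.816 ft³/s
w_7 = (11.8 − 9.1)/2 = 1.35 ft; q_7 = 1.73 × 2.39 × 1.35 = 5.582 ft³/s
w_8 = (11.8 − 9.8)/2 = 1 ft; q_8 = 1.19 × 1.05 × 1 = 1.250 ft³/s
Q = Σ qᵢ = 57.63 ft³/s

57.6 ft³/s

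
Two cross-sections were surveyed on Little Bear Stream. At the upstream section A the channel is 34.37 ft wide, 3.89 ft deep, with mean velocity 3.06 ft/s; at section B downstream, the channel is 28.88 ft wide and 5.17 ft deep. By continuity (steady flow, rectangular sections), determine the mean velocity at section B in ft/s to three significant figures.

2.74 ft/s

Q = A₁V₁ = (34.37×3.89) × 3.06 = 409.1 ft³/s
A₂ = 28.88 × 5.17 = 149.3 ft²
V₂ = Q/A₂ = 409.1/149.3 = 2.740 ft/s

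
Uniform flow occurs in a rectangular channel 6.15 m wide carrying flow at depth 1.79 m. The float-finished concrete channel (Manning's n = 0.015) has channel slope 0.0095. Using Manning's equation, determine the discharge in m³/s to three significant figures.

A = b·y = 6.15 × 1.79 = 11.01 m²
P = b + 2y = 6.15 + 2×1.79 = 9.730 m
R = A/P = 11.01/9.730 = 1.131 m
Q = (1/n)·A·R^(2/3)·S^(1/2) = (1/0.015) × 11.01 × 1.131^(2/3) × 0.0095^(1/2) = 77.67 m³/s

77.7 m³/s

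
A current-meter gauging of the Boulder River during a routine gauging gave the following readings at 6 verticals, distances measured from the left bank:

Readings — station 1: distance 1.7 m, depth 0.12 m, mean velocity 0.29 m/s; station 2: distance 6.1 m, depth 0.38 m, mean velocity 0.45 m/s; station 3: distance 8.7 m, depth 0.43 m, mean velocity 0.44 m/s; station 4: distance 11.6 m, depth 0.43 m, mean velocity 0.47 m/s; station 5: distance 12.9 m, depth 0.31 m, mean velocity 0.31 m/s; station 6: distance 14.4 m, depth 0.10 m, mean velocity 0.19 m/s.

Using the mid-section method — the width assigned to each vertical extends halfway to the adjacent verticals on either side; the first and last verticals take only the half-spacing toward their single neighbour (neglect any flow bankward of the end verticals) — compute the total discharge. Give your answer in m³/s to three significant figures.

w_1 = (6.1 − 1.7)/2 = 2.2 m; q_1 = 0.29 × 0.12 × 2.2 = 0.07656 m³/s
w_2 = (8.7 − 1.7)/2 = 3.5 m; q_2 = 0.45 × 0.38 × 3.5 = 0.5985 m³/s
w_3 = (11.6 − 6.1)/2 = 2.75 m; q_3 = 0.44 × 0.43 × 2.75 = 0.5203 m³/s
w_4 = (12.9 − 8.7)/2 = 2.1 m; q_4 = 0.47 × 0.43 × 2.1 = 0.4244 m³/s
w_5 = (14.4 − 11.6)/2 = 1.4 m; q_5 = 0.31 × 0.31 × 1.4 = 0.1345 m³/s
w_6 = (14.4 − 12.9)/2 = 0.75 m; q_6 = 0.19 × 0.10 × 0.75 = 0.01425 m³/s
Q = Σ qᵢ = 1.769 m³/s

1.77 m³/s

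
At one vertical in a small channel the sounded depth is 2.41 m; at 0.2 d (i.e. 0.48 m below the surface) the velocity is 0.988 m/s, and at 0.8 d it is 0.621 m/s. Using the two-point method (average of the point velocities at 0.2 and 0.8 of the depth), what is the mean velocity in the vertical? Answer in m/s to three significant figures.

0.805 m/s

v̄ = (0.988 + 0.621) / 2 = 0.8045 m/s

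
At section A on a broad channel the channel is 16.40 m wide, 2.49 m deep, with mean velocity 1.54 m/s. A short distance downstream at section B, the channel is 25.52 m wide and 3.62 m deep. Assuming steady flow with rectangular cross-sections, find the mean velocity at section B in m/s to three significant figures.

0.681 m/s

Q = A₁V₁ = (16.40×2.49) × 1.54 = 62.89 m³/s
A₂ = 25.52 × 3.62 = 92.38 m²
V₂ = Q/A₂ = 62.89/92.38 = 0.6807 m/s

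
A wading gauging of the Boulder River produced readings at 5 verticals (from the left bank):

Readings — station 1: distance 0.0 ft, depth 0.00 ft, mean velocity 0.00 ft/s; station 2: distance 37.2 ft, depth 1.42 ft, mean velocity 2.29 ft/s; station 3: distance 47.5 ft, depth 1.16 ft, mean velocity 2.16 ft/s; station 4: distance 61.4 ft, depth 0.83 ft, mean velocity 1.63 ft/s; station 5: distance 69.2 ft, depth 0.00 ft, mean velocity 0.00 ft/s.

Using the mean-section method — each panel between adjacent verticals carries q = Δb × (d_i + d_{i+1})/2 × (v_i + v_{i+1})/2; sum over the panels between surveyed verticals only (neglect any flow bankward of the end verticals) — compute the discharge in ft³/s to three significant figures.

88.7 ft³/s

Panel 1-2: Δb = 37.2 ft, d̄ = (0.00+1.42)/2 = 0.71, v̄ = (0.00+2.29)/2 = 1.145 → q = 37.2×0.71×1.145 = 30.24 ft³/s
Panel 2-3: Δb = 10.3 ft, d̄ = (1.42+1.16)/2 = 1.29, v̄ = (2.29+2.16)/2 = 2.225 → q = 10.3×1.29×2.225 = 29.56 ft³/s
Panel 3-4: Δb = 13.9 ft, d̄ = (1.16+0.83)/2 = 0.995, v̄ = (2.16+1.63)/2 = 1.895 → q = 13.9×0.995×1.895 = 26.21 ft³/s
Panel 4-5: Δb = 7.8 ft, d̄ = (0.83+0.00)/2 = 0.415, v̄ = (1.63+0.00)/2 = 0.815 → q = 7.8×0.415×0.815 = 2.638 ft³/s
Q = Σ q = 88.65 ft³/s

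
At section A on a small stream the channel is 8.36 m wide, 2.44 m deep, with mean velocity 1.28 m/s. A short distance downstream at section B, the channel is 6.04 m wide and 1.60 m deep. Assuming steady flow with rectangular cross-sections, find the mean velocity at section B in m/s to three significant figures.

Q = A₁V₁ = (8.36×2.44) × 1.28 = 26.11 m³/s
A₂ = 6.04 × 1.60 = 9.664 m²
V₂ = Q/A₂ = 26.11/9.664 = 2.702 m/s

2.70 m/s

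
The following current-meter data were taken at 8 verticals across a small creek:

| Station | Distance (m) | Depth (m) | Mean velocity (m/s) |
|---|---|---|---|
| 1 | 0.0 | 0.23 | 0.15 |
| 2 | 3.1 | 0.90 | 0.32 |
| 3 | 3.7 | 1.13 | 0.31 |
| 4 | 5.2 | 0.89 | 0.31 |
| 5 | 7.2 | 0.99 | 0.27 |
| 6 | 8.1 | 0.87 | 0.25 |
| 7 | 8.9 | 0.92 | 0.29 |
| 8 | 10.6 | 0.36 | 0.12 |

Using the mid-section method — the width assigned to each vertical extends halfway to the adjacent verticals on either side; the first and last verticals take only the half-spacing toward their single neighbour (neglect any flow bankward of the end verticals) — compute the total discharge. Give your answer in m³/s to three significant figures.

w_1 = (3.1 − 0.0)/2 = 1.55 m; q_1 = 0.15 × 0.23 × 1.55 = 0.05348 m³/s
w_2 = (3.7 − 0.0)/2 = 1.85 m; q_2 = 0.32 × 0.90 × 1.85 = 0.5328 m³/s
w_3 = (5.2 − 3.1)/2 = 1.05 m; q_3 = 0.31 × 1.13 × 1.05 = 0.3678 m³/s
w_4 = (7.2 − 3.7)/2 = 1.75 m; q_4 = 0.31 × 0.89 × 1.75 = 0.4828 m³/s
w_5 = (8.1 − 5.2)/2 = 1.45 m; q_5 = 0.27 × 0.99 × 1.45 = 0.3876 m³/s
w_6 = (8.9 − 7.2)/2 = 0.85 m; q_6 = 0.25 × 0.87 × 0.85 = 0.1849 m³/s
w_7 = (10.6 − 8.1)/2 = 1.25 m; q_7 = 0.29 × 0.92 × 1.25 = 0.3335 m³/s
w_8 = (10.6 − 8.9)/2 = 0.85 m; q_8 = 0.12 × 0.36 × 0.85 = 0.03672 m³/s
Q = Σ qᵢ = 2.380 m³/s

2.38 m³/s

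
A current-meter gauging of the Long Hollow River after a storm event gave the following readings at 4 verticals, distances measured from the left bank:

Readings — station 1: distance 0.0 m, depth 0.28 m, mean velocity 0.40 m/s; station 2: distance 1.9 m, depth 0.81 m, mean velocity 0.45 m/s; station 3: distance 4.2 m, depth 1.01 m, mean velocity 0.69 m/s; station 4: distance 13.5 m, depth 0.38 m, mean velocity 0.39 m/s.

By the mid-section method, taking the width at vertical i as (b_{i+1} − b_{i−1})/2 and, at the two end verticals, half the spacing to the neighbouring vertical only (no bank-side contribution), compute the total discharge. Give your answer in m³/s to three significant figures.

w_1 = (1.9 − 0.0)/2 = 0.95 m; q_1 = 0.40 × 0.28 × 0.95 = 0.1064 m³/s
w_2 = (4.2 − 0.0)/2 = 2.1 m; q_2 = 0.45 × 0.81 × 2.1 = 0.7655 m³/s
w_3 = (13.5 − 1.9)/2 = 5.8 m; q_3 = 0.69 × 1.01 × 5.8 = 4.042 m³/s
w_4 = (13.5 − 4.2)/2 = 4.65 m; q_4 = 0.39 × 0.38 × 4.65 = 0.6891 m³/s
Q = Σ qᵢ = 5.603 m³/s

5.60 m³/s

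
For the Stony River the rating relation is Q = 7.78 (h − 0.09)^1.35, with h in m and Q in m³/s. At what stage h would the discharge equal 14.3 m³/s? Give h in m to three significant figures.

1.66 m

h − h₀ = (Q/C)^(1/b) = (14.3/7.78)^(1/1.35) = 1.570 m
h = 0.09 + 1.570 = 1.660 m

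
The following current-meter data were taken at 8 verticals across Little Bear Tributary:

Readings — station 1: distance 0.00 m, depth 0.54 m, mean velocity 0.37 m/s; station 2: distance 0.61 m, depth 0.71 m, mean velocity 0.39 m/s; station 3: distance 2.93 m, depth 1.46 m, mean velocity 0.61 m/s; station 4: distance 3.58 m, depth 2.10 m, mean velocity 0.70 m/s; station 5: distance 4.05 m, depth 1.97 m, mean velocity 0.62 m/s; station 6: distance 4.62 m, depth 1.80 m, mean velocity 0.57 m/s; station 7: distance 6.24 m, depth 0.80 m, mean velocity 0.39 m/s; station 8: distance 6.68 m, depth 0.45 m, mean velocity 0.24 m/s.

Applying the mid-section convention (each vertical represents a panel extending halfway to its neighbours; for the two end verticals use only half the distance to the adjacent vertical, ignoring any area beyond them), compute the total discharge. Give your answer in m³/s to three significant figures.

w_1 = (0.61 − 0.00)/2 = 0.305 m; q_1 = 0.37 × 0.54 × 0.305 = 0.06094 m³/s
w_2 = (2.93 − 0.00)/2 = 1.465 m; q_2 = 0.39 × 0.71 × 1.465 = 0.4057 m³/s
w_3 = (3.58 − 0.61)/2 = 1.485 m; q_3 = 0.61 × 1.46 × 1.485 = 1.323 m³/s
w_4 = (4.05 − 2.93)/2 = 0.56 m; q_4 = 0.70 × 2.10 × 0.56 = 0.8232 m³/s
w_5 = (4.62 − 3.58)/2 = 0.52 m; q_5 = 0.62 × 1.97 × 0.52 = 0.6351 m³/s
w_6 = (6.24 − 4.05)/2 = 1.095 m; q_6 = 0.57 × 1.80 × 1.095 = 1.123 m³/s
w_7 = (6.68 − 4.62)/2 = 1.03 m; q_7 = 0.39 × 0.80 × 1.03 = 0.3214 m³/s
w_8 = (6.68 − 6.24)/2 = 0.22 m; q_8 = 0.24 × 0.45 × 0.22 = 0.02376 m³/s
Q = Σ qᵢ = 4.716 m³/s

4.72 m³/s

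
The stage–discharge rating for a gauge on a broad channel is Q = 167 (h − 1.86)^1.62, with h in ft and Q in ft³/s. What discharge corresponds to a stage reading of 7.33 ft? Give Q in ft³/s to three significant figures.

Q = 167 × (7.33 − 1.86)^1.62 = 167 × 5.47^1.62 = 2620 ft³/s

2620 ft³/s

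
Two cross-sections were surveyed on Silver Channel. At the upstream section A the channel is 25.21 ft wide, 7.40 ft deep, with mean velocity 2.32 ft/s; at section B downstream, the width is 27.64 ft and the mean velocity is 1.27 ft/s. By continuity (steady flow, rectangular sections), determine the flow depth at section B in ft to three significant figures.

Q = A₁V₁ = (25.21×7.40) × 2.32 = 432.8 ft³/s
d₂ = Q/(b₂ V₂) = 432.8/(27.64×1.27) = 12.33 ft

12.3 ft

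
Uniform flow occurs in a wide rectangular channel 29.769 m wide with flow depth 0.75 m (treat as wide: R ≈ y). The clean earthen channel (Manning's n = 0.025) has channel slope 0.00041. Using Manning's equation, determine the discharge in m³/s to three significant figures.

14.9 m³/s

A = b·y = 29.769 × 0.75 = 22.33 m²
Wide channel: R ≈ y = 0.75 m
Q = (1/n)·A·R^(2/3)·S^(1/2) = (1/0.025) × 22.33 × 0.7500^(2/3) × 0.00041^(1/2) = 14.93 m³/s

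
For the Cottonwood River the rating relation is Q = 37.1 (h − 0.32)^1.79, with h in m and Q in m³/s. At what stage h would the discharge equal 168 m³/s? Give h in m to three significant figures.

2.65 m

h − h₀ = (Q/C)^(1/b) = (168/37.1)^(1/1.79) = 2.325 m
h = 0.32 + 2.325 = 2.645 m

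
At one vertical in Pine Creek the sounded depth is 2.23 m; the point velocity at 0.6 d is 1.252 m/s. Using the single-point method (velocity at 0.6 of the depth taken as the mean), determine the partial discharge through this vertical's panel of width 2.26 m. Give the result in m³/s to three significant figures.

6.31 m³/s

v̄ = v₀.₆ = 1.252 m/s
q = v̄ × d × w = 1.252 × 2.23 × 2.26 = 6.310 m³/s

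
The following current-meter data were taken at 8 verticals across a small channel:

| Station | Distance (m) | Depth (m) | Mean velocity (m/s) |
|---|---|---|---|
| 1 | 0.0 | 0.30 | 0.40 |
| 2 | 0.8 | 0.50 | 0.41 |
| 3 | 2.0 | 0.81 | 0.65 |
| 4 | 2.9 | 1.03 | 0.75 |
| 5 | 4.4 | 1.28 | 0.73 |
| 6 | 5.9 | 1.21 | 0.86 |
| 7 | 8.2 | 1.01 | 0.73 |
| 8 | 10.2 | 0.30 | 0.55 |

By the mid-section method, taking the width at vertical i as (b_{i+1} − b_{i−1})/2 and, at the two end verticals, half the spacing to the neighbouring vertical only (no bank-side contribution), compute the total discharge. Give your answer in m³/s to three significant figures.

6.86 m³/s

w_1 = (0.8 − 0.0)/2 = 0.4 m; q_1 = 0.40 × 0.30 × 0.4 = 0.04800 m³/s
w_2 = (2.0 − 0.0)/2 = 1 m; q_2 = 0.41 × 0.50 × 1 = 0.2050 m³/s
w_3 = (2.9 − 0.8)/2 = 1.05 m; q_3 = 0.65 × 0.81 × 1.05 = 0.5528 m³/s
w_4 = (4.4 − 2.0)/2 = 1.2 m; q_4 = 0.75 × 1.03 × 1.2 = 0.9270 m³/s
w_5 = (5.9 − 2.9)/2 = 1.5 m; q_5 = 0.73 × 1.28 × 1.5 = 1.402 m³/s
w_6 = (8.2 − 4.4)/2 = 1.9 m; q_6 = 0.86 × 1.21 × 1.9 = 1.977 m³/s
w_7 = (10.2 − 5.9)/2 = 2.15 m; q_7 = 0.73 × 1.01 × 2.15 = 1.585 m³/s
w_8 = (10.2 − 8.2)/2 = 1 m; q_8 = 0.55 × 0.30 × 1 = 0.1650 m³/s
Q = Σ qᵢ = 6.862 m³/s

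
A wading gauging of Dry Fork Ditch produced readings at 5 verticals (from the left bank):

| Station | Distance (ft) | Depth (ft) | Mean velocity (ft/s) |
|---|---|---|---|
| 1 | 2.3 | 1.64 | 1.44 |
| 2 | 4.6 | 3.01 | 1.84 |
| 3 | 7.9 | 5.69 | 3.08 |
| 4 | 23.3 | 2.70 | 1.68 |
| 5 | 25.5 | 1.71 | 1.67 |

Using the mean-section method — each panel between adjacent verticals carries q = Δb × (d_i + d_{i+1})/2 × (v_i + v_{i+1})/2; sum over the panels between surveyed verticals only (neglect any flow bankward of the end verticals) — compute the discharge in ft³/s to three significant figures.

206 ft³/s

Panel 1-2: Δb = 2.3 ft, d̄ = (1.64+3.01)/2 = 2.325, v̄ = (1.44+1.84)/2 = 1.64 → q = 2.3×2.325×1.64 = 8.770 ft³/s
Panel 2-3: Δb = 3.3 ft, d̄ = (3.01+5.69)/2 = 4.35, v̄ = (1.84+3.08)/2 = 2.46 → q = 3.3×4.35×2.46 = 35.31 ft³/s
Panel 3-4: Δb = 15.4 ft, d̄ = (5.69+2.70)/2 = 4.195, v̄ = (3.08+1.68)/2 = 2.38 → q = 15.4×4.195×2.38 = 153.8 ft³/s
Panel 4-5: Δb = 2.2 ft, d̄ = (2.70+1.71)/2 = 2.205, v̄ = (1.68+1.67)/2 = 1.675 → q = 2.2×2.205×1.675 = 8.125 ft³/s
Q = Σ q = 206.0 ft³/s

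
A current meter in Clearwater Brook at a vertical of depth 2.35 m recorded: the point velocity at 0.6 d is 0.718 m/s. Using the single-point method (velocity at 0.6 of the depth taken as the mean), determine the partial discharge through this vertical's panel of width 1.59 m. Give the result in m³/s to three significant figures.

v̄ = v₀.₆ = 0.718 m/s
q = v̄ × d × w = 0.7180 × 2.35 × 1.59 = 2.683 m³/s

2.68 m³/s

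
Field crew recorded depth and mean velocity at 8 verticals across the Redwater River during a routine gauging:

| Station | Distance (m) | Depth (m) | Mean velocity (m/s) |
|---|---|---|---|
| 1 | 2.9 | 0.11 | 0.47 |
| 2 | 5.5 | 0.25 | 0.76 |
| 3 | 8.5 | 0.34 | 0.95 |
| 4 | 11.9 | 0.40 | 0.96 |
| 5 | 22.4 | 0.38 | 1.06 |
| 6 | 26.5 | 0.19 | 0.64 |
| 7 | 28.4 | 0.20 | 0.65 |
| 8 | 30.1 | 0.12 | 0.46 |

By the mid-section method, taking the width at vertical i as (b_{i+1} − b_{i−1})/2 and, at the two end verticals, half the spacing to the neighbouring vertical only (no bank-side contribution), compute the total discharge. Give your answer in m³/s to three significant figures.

w_1 = (5.5 − 2.9)/2 = 1.3 m; q_1 = 0.47 × 0.11 × 1.3 = 0.06721 m³/s
w_2 = (8.5 − 2.9)/2 = 2.8 m; q_2 = 0.76 × 0.25 × 2.8 = 0.5320 m³/s
w_3 = (11.9 − 5.5)/2 = 3.2 m; q_3 = 0.95 × 0.34 × 3.2 = 1.034 m³/s
w_4 = (22.4 − 8.5)/2 = 6.95 m; q_4 = 0.96 × 0.40 × 6.95 = 2.669 m³/s
w_5 = (26.5 − 11.9)/2 = 7.3 m; q_5 = 1.06 × 0.38 × 7.3 = 2.940 m³/s
w_6 = (28.4 − 22.4)/2 = 3 m; q_6 = 0.64 × 0.19 × 3 = 0.3648 m³/s
w_7 = (30.1 − 26.5)/2 = 1.8 m; q_7 = 0.65 × 0.20 × 1.8 = 0.2340 m³/s
w_8 = (30.1 − 28.4)/2 = 0.85 m; q_8 = 0.46 × 0.12 × 0.85 = 0.04692 m³/s
Q = Σ qᵢ = 7.888 m³/s

7.89 m³/s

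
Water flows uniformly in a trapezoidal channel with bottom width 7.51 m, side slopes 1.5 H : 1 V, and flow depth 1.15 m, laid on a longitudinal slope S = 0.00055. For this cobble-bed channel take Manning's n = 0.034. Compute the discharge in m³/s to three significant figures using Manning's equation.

6.88 m³/s

A = (b + z·y)·y = (7.51 + 1.5×1.15)×1.15 = 10.62 m²
P = b + 2y√(1+z²) = 7.51 + 2×1.15×√(1+1.5²) = 11.66 m
R = A/P = 10.62/11.66 = 0.9111 m
Q = (1/n)·A·R^(2/3)·S^(1/2) = (1/0.034) × 10.62 × 0.9111^(2/3) × 0.00055^(1/2) = 6.885 m³/s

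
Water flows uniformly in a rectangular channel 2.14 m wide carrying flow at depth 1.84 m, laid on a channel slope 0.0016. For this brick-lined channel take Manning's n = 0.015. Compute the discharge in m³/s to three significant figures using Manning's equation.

A = b·y = 2.14 × 1.84 = 3.938 m²
P = b + 2y = 2.14 + 2×1.84 = 5.820 m
R = A/P = 3.938/5.820 = 0.6766 m
Q = (1/n)·A·R^(2/3)·S^(1/2) = (1/0.015) × 3.938 × 0.6766^(2/3) × 0.0016^(1/2) = 8.092 m³/s

8.09 m³/s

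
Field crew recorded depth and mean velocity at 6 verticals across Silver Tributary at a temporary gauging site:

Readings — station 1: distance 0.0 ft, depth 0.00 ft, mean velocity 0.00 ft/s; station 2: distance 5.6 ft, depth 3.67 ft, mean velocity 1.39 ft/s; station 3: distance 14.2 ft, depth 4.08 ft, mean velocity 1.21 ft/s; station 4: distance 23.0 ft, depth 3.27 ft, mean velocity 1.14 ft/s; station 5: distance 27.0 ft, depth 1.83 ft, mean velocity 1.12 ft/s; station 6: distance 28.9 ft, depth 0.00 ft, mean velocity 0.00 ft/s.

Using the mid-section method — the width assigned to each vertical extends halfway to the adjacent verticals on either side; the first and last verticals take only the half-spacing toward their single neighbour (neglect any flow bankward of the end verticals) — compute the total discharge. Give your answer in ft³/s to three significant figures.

w_2 = (14.2 − 0.0)/2 = 7.1 ft; q_2 = 1.39 × 3.67 × 7.1 = 36.22 ft³/s
w_3 = (23.0 − 5.6)/2 = 8.7 ft; q_3 = 1.21 × 4.08 × 8.7 = 42.95 ft³/s
w_4 = (27.0 − 14.2)/2 = 6.4 ft; q_4 = 1.14 × 3.27 × 6.4 = 23.86 ft³/s
w_5 = (28.9 − 23.0)/2 = 2.95 ft; q_5 = 1.12 × 1.83 × 2.95 = 6.046 ft³/s
Stations 1, 6 contribute zero (depth or velocity is 0).
Q = Σ qᵢ = 109.1 ft³/s

109 ft³/s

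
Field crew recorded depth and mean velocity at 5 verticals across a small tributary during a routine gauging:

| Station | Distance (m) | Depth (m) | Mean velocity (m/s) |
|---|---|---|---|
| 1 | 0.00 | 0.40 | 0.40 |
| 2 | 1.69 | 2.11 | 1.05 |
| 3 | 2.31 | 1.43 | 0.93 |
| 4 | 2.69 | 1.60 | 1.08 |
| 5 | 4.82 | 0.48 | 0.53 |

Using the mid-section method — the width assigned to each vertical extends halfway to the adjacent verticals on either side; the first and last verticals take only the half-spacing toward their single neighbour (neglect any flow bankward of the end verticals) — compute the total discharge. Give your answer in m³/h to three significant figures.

20900 m³/h

w_1 = (1.69 − 0.00)/2 = 0.845 m; q_1 = 0.40 × 0.40 × 0.845 = 0.1352 m³/s
w_2 = (2.31 − 0.00)/2 = 1.155 m; q_2 = 1.05 × 2.11 × 1.155 = 2.559 m³/s
w_3 = (2.69 − 1.69)/2 = 0.5 m; q_3 = 0.93 × 1.43 × 0.5 = 0.6650 m³/s
w_4 = (4.82 − 2.31)/2 = 1.255 m; q_4 = 1.08 × 1.60 × 1.255 = 2.169 m³/s
w_5 = (4.82 − 2.69)/2 = 1.065 m; q_5 = 0.53 × 0.48 × 1.065 = 0.2709 m³/s
Q = Σ qᵢ = 5.799 m³/s
= 5.799 × 3600 = 20880 m³/h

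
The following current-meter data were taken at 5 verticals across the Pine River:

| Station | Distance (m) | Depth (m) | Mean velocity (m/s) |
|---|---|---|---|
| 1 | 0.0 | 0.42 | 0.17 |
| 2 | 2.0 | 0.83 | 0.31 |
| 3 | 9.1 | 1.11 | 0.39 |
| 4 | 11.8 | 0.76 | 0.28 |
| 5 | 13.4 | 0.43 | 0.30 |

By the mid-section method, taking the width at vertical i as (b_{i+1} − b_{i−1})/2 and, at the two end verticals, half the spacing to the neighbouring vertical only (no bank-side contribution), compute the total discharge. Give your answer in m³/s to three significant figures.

3.92 m³/s

w_1 = (2.0 − 0.0)/2 = 1 m; q_1 = 0.17 × 0.42 × 1 = 0.07140 m³/s
w_2 = (9.1 − 0.0)/2 = 4.55 m; q_2 = 0.31 × 0.83 × 4.55 = 1.171 m³/s
w_3 = (11.8 − 2.0)/2 = 4.9 m; q_3 = 0.39 × 1.11 × 4.9 = 2.121 m³/s
w_4 = (13.4 − 9.1)/2 = 2.15 m; q_4 = 0.28 × 0.76 × 2.15 = 0.4575 m³/s
w_5 = (13.4 − 11.8)/2 = 0.8 m; q_5 = 0.30 × 0.43 × 0.8 = 0.1032 m³/s
Q = Σ qᵢ = 3.924 m³/s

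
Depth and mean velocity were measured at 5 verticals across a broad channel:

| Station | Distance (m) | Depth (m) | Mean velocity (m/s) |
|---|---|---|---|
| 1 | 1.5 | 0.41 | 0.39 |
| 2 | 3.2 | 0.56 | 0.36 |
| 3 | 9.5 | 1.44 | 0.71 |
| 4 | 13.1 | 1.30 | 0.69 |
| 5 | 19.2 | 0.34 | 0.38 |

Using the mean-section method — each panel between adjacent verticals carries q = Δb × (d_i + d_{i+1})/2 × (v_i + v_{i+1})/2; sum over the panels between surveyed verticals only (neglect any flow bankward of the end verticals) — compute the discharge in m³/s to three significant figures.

Panel 1-2: Δb = 1.7 m, d̄ = (0.41+0.56)/2 = 0.485, v̄ = (0.39+0.36)/2 = 0.375 → q = 1.7×0.485×0.375 = 0.3092 m³/s
Panel 2-3: Δb = 6.3 m, d̄ = (0.56+1.44)/2 = 1, v̄ = (0.36+0.71)/2 = 0.535 → q = 6.3×1×0.535 = 3.371 m³/s
Panel 3-4: Δb = 3.6 m, d̄ = (1.44+1.30)/2 = 1.37, v̄ = (0.71+0.69)/2 = 0.7 → q = 3.6×1.37×0.7 = 3.452 m³/s
Panel 4-5: Δb = 6.1 m, d̄ = (1.30+0.34)/2 = 0.82, v̄ = (0.69+0.38)/2 = 0.535 → q = 6.1×0.82×0.535 = 2.676 m³/s
Q = Σ q = 9.808 m³/s

9.81 m³/s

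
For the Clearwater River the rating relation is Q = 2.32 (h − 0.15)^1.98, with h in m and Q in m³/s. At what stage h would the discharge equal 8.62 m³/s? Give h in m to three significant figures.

2.09 m

h − h₀ = (Q/C)^(1/b) = (8.62/2.32)^(1/1.98) = 1.940 m
h = 0.15 + 1.940 = 2.090 m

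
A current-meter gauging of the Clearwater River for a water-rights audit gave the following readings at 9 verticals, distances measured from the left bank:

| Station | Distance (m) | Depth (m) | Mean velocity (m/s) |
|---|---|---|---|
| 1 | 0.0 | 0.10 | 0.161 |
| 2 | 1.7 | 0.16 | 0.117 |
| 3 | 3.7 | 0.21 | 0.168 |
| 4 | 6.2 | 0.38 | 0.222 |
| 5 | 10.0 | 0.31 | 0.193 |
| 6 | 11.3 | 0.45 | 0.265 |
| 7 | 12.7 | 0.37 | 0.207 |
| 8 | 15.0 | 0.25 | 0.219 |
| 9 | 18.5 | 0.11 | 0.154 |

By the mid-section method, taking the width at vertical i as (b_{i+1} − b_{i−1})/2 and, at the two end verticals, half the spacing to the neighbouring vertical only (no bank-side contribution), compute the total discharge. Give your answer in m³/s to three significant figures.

w_1 = (1.7 − 0.0)/2 = 0.85 m; q_1 = 0.161 × 0.10 × 0.85 = 0.01369 m³/s
w_2 = (3.7 − 0.0)/2 = 1.85 m; q_2 = 0.117 × 0.16 × 1.85 = 0.03463 m³/s
w_3 = (6.2 − 1.7)/2 = 2.25 m; q_3 = 0.168 × 0.21 × 2.25 = 0.07938 m³/s
w_4 = (10.0 − 3.7)/2 = 3.15 m; q_4 = 0.222 × 0.38 × 3.15 = 0.2657 m³/s
w_5 = (11.3 − 6.2)/2 = 2.55 m; q_5 = 0.193 × 0.31 × 2.55 = 0.1526 m³/s
w_6 = (12.7 − 10.0)/2 = 1.35 m; q_6 = 0.265 × 0.45 × 1.35 = 0.1610 m³/s
w_7 = (15.0 − 11.3)/2 = 1.85 m; q_7 = 0.207 × 0.37 × 1.85 = 0.1417 m³/s
w_8 = (18.5 − 12.7)/2 = 2.9 m; q_8 = 0.219 × 0.25 × 2.9 = 0.1588 m³/s
w_9 = (18.5 − 15.0)/2 = 1.75 m; q_9 = 0.154 × 0.11 × 1.75 = 0.02965 m³/s
Q = Σ qᵢ = 1.037 m³/s

1.04 m³/s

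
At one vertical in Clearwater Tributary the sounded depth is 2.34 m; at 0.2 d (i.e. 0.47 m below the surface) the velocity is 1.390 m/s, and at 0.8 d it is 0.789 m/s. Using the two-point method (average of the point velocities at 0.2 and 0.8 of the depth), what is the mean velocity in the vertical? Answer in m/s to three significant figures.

v̄ = (1.390 + 0.789) / 2 = 1.090 m/s

1.09 m/s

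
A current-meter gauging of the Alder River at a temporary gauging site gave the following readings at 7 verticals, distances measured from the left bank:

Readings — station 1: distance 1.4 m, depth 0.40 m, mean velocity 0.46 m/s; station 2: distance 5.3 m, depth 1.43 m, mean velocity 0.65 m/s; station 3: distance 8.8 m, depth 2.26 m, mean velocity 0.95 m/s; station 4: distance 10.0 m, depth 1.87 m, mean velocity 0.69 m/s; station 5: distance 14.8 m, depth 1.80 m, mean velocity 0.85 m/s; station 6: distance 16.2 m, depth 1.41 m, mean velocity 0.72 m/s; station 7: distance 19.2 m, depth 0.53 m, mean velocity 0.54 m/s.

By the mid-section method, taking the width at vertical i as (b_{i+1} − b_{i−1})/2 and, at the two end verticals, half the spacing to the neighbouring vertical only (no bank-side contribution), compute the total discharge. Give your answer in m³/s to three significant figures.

20.1 m³/s

w_1 = (5.3 − 1.4)/2 = 1.95 m; q_1 = 0.46 × 0.40 × 1.95 = 0.3588 m³/s
w_2 = (8.8 − 1.4)/2 = 3.7 m; q_2 = 0.65 × 1.43 × 3.7 = 3.439 m³/s
w_3 = (10.0 − 5.3)/2 = 2.35 m; q_3 = 0.95 × 2.26 × 2.35 = 5.045 m³/s
w_4 = (14.8 − 8.8)/2 = 3 m; q_4 = 0.69 × 1.87 × 3 = 3.871 m³/s
w_5 = (16.2 − 10.0)/2 = 3.1 m; q_5 = 0.85 × 1.80 × 3.1 = 4.743 m³/s
w_6 = (19.2 − 14.8)/2 = 2.2 m; q_6 = 0.72 × 1.41 × 2.2 = 2.233 m³/s
w_7 = (19.2 − 16.2)/2 = 1.5 m; q_7 = 0.54 × 0.53 × 1.5 = 0.4293 m³/s
Q = Σ qᵢ = 20.12 m³/s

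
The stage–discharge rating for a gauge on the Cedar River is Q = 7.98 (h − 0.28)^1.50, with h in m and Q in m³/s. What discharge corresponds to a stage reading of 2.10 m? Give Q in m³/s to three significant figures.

19.6 m³/s

Q = 7.98 × (2.10 − 0.28)^1.50 = 7.98 × 1.82^1.50 = 19.59 m³/s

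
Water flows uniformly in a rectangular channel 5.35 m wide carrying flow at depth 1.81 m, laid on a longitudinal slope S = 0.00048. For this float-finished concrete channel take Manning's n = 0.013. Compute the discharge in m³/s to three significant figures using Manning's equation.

17.2 m³/s

A = b·y = 5.35 × 1.81 = 9.684 m²
P = b + 2y = 5.35 + 2×1.81 = 8.970 m
R = A/P = 9.684/8.970 = 1.080 m
Q = (1/n)·A·R^(2/3)·S^(1/2) = (1/0.013) × 9.684 × 1.080^(2/3) × 0.00048^(1/2) = 17.17 m³/s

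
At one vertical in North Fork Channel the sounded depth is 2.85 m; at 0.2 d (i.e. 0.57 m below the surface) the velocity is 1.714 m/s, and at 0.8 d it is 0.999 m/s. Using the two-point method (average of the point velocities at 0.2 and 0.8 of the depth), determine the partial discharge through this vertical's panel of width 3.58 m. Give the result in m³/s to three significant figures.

v̄ = (1.714 + 0.999) / 2 = 1.357 m/s
q = v̄ × d × w = 1.357 × 2.85 × 3.58 = 13.84 m³/s

13.8 m³/s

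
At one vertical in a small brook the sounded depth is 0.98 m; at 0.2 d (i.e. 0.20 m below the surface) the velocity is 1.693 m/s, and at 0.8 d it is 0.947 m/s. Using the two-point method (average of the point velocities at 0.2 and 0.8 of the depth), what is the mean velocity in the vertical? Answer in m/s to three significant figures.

v̄ = (1.693 + 0.947) / 2 = 1.320 m/s

1.32 m/s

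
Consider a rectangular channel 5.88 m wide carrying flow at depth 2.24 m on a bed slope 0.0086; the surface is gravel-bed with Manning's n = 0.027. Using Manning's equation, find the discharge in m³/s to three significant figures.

A = b·y = 5.88 × 2.24 = 13.17 m²
P = b + 2y = 5.88 + 2×2.24 = 10.36 m
R = A/P = 13.17/10.36 = 1.271 m
Q = (1/n)·A·R^(2/3)·S^(1/2) = (1/0.027) × 13.17 × 1.271^(2/3) × 0.0086^(1/2) = 53.09 m³/s

53.1 m³/s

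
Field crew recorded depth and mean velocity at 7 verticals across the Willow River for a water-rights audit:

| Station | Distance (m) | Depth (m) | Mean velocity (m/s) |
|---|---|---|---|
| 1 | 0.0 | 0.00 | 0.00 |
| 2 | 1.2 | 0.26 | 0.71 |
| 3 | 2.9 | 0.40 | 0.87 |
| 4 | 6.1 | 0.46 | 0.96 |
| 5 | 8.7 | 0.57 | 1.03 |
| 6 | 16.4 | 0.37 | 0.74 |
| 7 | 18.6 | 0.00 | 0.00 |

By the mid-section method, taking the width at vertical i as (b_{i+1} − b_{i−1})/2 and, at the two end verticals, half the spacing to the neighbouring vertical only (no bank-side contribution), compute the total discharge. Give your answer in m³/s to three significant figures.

6.78 m³/s

w_2 = (2.9 − 0.0)/2 = 1.45 m; q_2 = 0.71 × 0.26 × 1.45 = 0.2677 m³/s
w_3 = (6.1 − 1.2)/2 = 2.45 m; q_3 = 0.87 × 0.40 × 2.45 = 0.8526 m³/s
w_4 = (8.7 − 2.9)/2 = 2.9 m; q_4 = 0.96 × 0.46 × 2.9 = 1.281 m³/s
w_5 = (16.4 − 6.1)/2 = 5.15 m; q_5 = 1.03 × 0.57 × 5.15 = 3.024 m³/s
w_6 = (18.6 − 8.7)/2 = 4.95 m; q_6 = 0.74 × 0.37 × 4.95 = 1.355 m³/s
Stations 1, 7 contribute zero (depth or velocity is 0).
Q = Σ qᵢ = 6.780 m³/s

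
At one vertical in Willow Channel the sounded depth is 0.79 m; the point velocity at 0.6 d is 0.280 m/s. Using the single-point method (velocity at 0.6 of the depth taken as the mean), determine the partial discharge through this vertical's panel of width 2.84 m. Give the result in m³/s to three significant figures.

0.628 m³/s

v̄ = v₀.₆ = 0.280 m/s
q = v̄ × d × w = 0.2800 × 0.79 × 2.84 = 0.6282 m³/s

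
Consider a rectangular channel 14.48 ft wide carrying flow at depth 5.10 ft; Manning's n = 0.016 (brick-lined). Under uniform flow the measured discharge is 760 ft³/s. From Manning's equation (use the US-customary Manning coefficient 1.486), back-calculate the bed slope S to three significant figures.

0.00285

A = b·y = 14.48 × 5.10 = 73.85 ft²
P = b + 2y = 14.48 + 2×5.10 = 24.68 ft
R = A/P = 73.85/24.68 = 2.992 ft
S = (Q·n / (1.486·A·R^(2/3)))² = (760×0.016 / (1.486×73.85×2.076))² = 0.002848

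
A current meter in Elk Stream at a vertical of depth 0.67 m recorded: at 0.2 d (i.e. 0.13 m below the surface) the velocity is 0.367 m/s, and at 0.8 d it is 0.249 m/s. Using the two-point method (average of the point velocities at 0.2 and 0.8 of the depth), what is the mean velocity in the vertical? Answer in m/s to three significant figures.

0.308 m/s

v̄ = (0.367 + 0.249) / 2 = 0.3080 m/s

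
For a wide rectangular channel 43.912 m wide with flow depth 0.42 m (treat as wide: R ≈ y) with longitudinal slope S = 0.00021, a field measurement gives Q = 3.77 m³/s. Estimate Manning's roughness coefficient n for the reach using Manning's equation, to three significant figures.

0.0398

A = b·y = 43.912 × 0.42 = 18.44 m²
Wide channel: R ≈ y = 0.42 m
n = (1/Q)·A·R^(2/3)·S^(1/2) = (1/3.77) × 18.44 × 0.5608 × 0.01449 = 0.03976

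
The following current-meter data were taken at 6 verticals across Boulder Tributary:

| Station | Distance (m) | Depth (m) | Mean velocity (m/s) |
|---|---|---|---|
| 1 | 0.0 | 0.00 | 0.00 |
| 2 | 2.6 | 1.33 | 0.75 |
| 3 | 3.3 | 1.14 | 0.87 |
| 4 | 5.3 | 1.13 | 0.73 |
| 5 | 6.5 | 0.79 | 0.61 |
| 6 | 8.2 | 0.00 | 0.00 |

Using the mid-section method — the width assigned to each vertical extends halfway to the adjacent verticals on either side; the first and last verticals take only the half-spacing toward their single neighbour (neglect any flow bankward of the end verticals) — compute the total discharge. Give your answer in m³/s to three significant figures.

5.00 m³/s

w_2 = (3.3 − 0.0)/2 = 1.65 m; q_2 = 0.75 × 1.33 × 1.65 = 1.646 m³/s
w_3 = (5.3 − 2.6)/2 = 1.35 m; q_3 = 0.87 × 1.14 × 1.35 = 1.339 m³/s
w_4 = (6.5 − 3.3)/2 = 1.6 m; q_4 = 0.73 × 1.13 × 1.6 = 1.320 m³/s
w_5 = (8.2 − 5.3)/2 = 1.45 m; q_5 = 0.61 × 0.79 × 1.45 = 0.6988 m³/s
Stations 1, 6 contribute zero (depth or velocity is 0).
Q = Σ qᵢ = 5.003 m³/s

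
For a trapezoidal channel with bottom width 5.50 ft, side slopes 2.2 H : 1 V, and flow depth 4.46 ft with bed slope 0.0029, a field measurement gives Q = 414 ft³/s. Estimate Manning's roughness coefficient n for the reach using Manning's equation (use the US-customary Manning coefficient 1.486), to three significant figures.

A = (b + z·y)·y = (5.50 + 2.2×4.46)×4.46 = 68.29 ft²
P = b + 2y√(1+z²) = 5.50 + 2×4.46×√(1+2.2²) = 27.06 ft
R = A/P = 68.29/27.06 = 2.524 ft
n = (1.486/Q)·A·R^(2/3)·S^(1/2) = (1.486/414) × 68.29 × 1.854 × 0.05385 = 0.02447

0.0245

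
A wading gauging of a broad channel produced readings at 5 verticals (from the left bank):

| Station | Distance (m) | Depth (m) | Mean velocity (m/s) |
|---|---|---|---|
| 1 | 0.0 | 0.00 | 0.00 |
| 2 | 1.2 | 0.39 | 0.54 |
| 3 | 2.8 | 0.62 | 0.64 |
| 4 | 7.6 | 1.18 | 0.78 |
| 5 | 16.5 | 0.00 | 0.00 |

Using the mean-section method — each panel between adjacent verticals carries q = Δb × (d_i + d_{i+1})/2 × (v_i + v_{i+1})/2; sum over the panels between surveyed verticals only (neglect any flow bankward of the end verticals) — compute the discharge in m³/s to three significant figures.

Panel 1-2: Δb = 1.2 m, d̄ = (0.00+0.39)/2 = 0.195, v̄ = (0.00+0.54)/2 = 0.27 → q = 1.2×0.195×0.27 = 0.06318 m³/s
Panel 2-3: Δb = 1.6 m, d̄ = (0.39+0.62)/2 = 0.505, v̄ = (0.54+0.64)/2 = 0.59 → q = 1.6×0.505×0.59 = 0.4767 m³/s
Panel 3-4: Δb = 4.8 m, d̄ = (0.62+1.18)/2 = 0.9, v̄ = (0.64+0.78)/2 = 0.71 → q = 4.8×0.9×0.71 = 3.067 m³/s
Panel 4-5: Δb = 8.9 m, d̄ = (1.18+0.00)/2 = 0.59, v̄ = (0.78+0.00)/2 = 0.39 → q = 8.9×0.59×0.39 = 2.048 m³/s
Q = Σ q = 5.655 m³/s

5.65 m³/s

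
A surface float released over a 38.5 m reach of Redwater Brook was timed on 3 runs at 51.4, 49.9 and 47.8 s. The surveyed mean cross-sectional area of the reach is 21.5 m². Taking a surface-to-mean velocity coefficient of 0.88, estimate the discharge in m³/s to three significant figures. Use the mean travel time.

t̄ = (51.4 + 49.9 + 47.8) / 3 = 49.7 s
v_surface = L / t̄ = 38.5 / 49.7 = 0.7746 m/s
v_mean = 0.88 × 0.7746 = 0.6817 m/s
Q = A × v_mean = 21.5 × 0.6817 = 14.66 m³/s

14.7 m³/s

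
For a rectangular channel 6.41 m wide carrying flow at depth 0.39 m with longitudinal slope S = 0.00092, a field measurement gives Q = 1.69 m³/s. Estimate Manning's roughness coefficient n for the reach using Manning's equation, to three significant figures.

0.0222

A = b·y = 6.41 × 0.39 = 2.500 m²
P = b + 2y = 6.41 + 2×0.39 = 7.190 m
R = A/P = 2.500/7.190 = 0.3477 m
n = (1/Q)·A·R^(2/3)·S^(1/2) = (1/1.69) × 2.500 × 0.4945 × 0.03033 = 0.02218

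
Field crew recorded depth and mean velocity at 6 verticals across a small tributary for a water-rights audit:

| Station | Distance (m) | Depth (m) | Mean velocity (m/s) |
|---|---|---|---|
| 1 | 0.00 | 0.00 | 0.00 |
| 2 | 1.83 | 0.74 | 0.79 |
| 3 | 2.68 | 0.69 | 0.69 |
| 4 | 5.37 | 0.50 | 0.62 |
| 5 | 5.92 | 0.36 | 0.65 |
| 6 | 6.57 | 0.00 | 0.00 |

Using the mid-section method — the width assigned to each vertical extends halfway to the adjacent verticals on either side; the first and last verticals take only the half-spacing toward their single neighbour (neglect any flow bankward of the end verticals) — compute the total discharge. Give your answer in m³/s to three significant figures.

2.27 m³/s

w_2 = (2.68 − 0.00)/2 = 1.34 m; q_2 = 0.79 × 0.74 × 1.34 = 0.7834 m³/s
w_3 = (5.37 − 1.83)/2 = 1.77 m; q_3 = 0.69 × 0.69 × 1.77 = 0.8427 m³/s
w_4 = (5.92 − 2.68)/2 = 1.62 m; q_4 = 0.62 × 0.50 × 1.62 = 0.5022 m³/s
w_5 = (6.57 − 5.37)/2 = 0.6 m; q_5 = 0.65 × 0.36 × 0.6 = 0.1404 m³/s
Stations 1, 6 contribute zero (depth or velocity is 0).
Q = Σ qᵢ = 2.269 m³/s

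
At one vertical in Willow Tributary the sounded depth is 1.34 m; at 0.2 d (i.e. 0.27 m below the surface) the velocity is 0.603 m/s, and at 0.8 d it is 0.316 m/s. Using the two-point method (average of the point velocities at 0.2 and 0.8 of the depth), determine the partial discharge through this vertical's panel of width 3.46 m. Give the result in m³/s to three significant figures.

v̄ = (0.603 + 0.316) / 2 = 0.4595 m/s
q = v̄ × d × w = 0.4595 × 1.34 × 3.46 = 2.130 m³/s

2.13 m³/s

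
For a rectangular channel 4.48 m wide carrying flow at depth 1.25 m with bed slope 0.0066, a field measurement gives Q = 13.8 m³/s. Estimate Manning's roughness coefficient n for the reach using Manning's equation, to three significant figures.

A = b·y = 4.48 × 1.25 = 5.600 m²
P = b + 2y = 4.48 + 2×1.25 = 6.980 m
R = A/P = 5.600/6.980 = 0.8023 m
n = (1/Q)·A·R^(2/3)·S^(1/2) = (1/13.8) × 5.600 × 0.8634 × 0.08124 = 0.02846

0.0285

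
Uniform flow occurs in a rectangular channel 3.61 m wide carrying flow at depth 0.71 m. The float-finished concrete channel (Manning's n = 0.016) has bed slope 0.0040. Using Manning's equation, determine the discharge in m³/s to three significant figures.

6.46 m³/s

A = b·y = 3.61 × 0.71 = 2.563 m²
P = b + 2y = 3.61 + 2×0.71 = 5.030 m
R = A/P = 2.563/5.030 = 0.5096 m
Q = (1/n)·A·R^(2/3)·S^(1/2) = (1/0.016) × 2.563 × 0.5096^(2/3) × 0.0040^(1/2) = 6.464 m³/s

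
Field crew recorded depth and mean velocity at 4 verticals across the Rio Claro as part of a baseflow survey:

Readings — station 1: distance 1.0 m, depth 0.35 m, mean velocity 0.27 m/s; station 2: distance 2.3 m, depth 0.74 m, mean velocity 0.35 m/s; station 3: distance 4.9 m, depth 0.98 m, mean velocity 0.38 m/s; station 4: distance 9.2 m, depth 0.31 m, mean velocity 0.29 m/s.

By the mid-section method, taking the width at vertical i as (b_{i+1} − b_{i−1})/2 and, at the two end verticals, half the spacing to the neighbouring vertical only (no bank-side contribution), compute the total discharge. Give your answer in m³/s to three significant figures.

w_1 = (2.3 − 1.0)/2 = 0.65 m; q_1 = 0.27 × 0.35 × 0.65 = 0.06143 m³/s
w_2 = (4.9 − 1.0)/2 = 1.95 m; q_2 = 0.35 × 0.74 × 1.95 = 0.5051 m³/s
w_3 = (9.2 − 2.3)/2 = 3.45 m; q_3 = 0.38 × 0.98 × 3.45 = 1.285 m³/s
w_4 = (9.2 − 4.9)/2 = 2.15 m; q_4 = 0.29 × 0.31 × 2.15 = 0.1933 m³/s
Q = Σ qᵢ = 2.045 m³/s

2.04 m³/s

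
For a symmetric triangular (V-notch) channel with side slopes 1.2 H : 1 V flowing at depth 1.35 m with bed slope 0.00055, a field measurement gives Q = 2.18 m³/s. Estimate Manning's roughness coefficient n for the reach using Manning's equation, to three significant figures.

0.0152

A = z·y² = 1.2×1.35² = 2.187 m²
P = 2y√(1+z²) = 2×1.35×√(1+1.2²) = 4.218 m
R = A/P = 2.187/4.218 = 0.5185 m
n = (1/Q)·A·R^(2/3)·S^(1/2) = (1/2.18) × 2.187 × 0.6454 × 0.02345 = 0.01519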